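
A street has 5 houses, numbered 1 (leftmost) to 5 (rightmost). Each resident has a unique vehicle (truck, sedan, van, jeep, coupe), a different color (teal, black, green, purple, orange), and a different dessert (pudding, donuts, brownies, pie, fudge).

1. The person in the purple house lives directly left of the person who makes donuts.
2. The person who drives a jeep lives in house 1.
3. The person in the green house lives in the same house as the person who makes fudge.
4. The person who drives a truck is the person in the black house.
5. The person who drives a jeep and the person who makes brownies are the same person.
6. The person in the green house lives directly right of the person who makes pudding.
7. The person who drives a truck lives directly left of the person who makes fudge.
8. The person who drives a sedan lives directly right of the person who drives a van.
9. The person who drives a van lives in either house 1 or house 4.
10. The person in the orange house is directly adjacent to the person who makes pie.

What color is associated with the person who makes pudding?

By clue 2, the person who drives a jeep is in house 1.
The person who makes brownies is in house 1 (clue 5).
By clue 8, the person who drives a sedan is in house 5.
House 4's vehicle must be van (nothing else left).
The person who drives a coupe is narrowed to house 2 or 3; consider each.
Placing it in house 2 leads to a contradiction, so it's in house 3.
So house 2 gets truck for vehicle.
By clue 4, the person in the black house is in house 2.
Clue 7 places the person who makes fudge in house 3.
By clue 3, the person in the green house is in house 3.
House 2 dessert: only pudding fits.
From clue 1, the person in the purple house must be in house 4.
The person who makes donuts is in house 5 (clue 1).
House 1 color: only teal fits.
That leaves orange as the color for house 5.
So house 4 gets pie for dessert.
So: house 1 = jeep/teal/brownies, house 2 = truck/black/pudding, house 3 = coupe/green/fudge, house 4 = van/purple/pie, house 5 = sedan/orange/donuts.

black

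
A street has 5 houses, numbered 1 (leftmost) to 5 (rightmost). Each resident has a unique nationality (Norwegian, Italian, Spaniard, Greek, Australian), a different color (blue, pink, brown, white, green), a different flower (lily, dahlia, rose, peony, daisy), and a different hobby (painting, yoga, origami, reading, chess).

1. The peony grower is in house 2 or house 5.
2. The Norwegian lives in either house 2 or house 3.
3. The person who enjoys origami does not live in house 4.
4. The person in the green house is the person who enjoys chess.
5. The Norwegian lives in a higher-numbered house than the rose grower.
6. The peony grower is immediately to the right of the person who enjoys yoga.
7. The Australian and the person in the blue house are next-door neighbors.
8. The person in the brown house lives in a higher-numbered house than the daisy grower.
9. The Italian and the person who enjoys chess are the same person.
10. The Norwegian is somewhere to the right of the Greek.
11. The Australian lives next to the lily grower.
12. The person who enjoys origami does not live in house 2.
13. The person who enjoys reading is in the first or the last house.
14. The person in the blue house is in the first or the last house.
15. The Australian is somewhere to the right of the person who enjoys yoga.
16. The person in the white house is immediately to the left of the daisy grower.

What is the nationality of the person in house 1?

Greek

The person who enjoys yoga is in house 1 (clue 15).
So house 5 gets reading for hobby.
The peony grower is in house 2 (clue 6).
The only nationality still possible for house 5 is Spaniard.
So house 3 gets origami for hobby.
House 1 nationality: only Greek fits.
House 3's nationality must be Norwegian (nothing else left).
House 1 flower: only rose fits.
The Australian is narrowed to house 2 or 4; consider each.
Placing it in house 4 leads to a contradiction, so it's in house 2.
Clue 7: the person in the blue house is in house 1.
Clue 11 places the lily grower in house 3.
That leaves Italian as the nationality for house 4.
House 4's flower must be daisy (nothing else left).
House 5 flower: only dahlia fits.
The person in the brown house is in house 5 (clue 8).
By clue 9, the person who enjoys chess is in house 4.
The person in the white house is in house 3 (clue 16).
House 2 hobby: only painting fits.
Clue 4 places the person in the green house in house 4.
House 2 color: only pink fits.
So: house 1 = Greek/blue/rose/yoga, house 2 = Australian/pink/peony/painting, house 3 = Norwegian/white/lily/origami, house 4 = Italian/green/daisy/chess, house 5 = Spaniard/brown/dahlia/reading.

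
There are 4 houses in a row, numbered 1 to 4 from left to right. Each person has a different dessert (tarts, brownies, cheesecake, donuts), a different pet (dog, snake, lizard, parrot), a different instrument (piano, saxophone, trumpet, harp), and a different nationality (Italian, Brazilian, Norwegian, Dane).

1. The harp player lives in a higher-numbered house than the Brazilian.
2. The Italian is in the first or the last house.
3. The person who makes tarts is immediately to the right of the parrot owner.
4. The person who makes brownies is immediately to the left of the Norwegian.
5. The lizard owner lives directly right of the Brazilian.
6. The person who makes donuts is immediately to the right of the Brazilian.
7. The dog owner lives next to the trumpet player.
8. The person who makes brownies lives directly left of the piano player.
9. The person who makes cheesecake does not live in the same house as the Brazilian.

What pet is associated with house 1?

The Italian is narrowed to house 1 or 4; consider each.
Placing it in house 1 leads to a contradiction, so it's in house 4.
The person who makes brownies is narrowed to house 1 or 2; consider each.
Placing it in house 2 leads to a contradiction, so it's in house 1.
Clue 4: the Norwegian is in house 2.
Clue 8 places the piano player in house 2.
The person who makes donuts is narrowed to house 2 or 4; consider each.
Placing it in house 4 leads to a contradiction, so it's in house 2.
The Brazilian is in house 1 (clue 6).
That leaves Dane as the nationality for house 3.
From clue 5, the lizard owner must be in house 2.
That leaves snake as the pet for house 1.
The only pet still possible for house 3 is parrot.
House 4 pet: only dog fits.
By clue 3, the person who makes tarts is in house 4.
By clue 7, the trumpet player is in house 3.
House 3 dessert: only cheesecake fits.
That leaves saxophone as the instrument for house 1.
That leaves harp as the instrument for house 4.
So: house 1 = brownies/snake/saxophone/Brazilian, house 2 = donuts/lizard/piano/Norwegian, house 3 = cheesecake/parrot/trumpet/Dane, house 4 = tarts/dog/harp/Italian.

snake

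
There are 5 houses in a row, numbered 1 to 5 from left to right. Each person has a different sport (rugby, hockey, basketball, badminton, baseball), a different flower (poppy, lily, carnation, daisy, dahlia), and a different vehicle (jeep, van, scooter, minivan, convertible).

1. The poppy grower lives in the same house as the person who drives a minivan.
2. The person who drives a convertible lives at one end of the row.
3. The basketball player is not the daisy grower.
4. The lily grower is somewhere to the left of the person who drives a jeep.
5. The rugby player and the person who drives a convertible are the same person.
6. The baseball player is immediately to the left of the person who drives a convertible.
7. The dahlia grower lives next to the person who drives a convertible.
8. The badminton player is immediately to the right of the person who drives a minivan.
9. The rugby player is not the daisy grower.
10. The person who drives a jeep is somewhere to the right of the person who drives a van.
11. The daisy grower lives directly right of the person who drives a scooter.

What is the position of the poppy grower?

1

By clue 6, the baseball player is in house 4.
The person who drives a convertible is in house 5 (clue 6).
Clue 7: the dahlia grower is in house 4.
Clue 5 places the rugby player in house 5.
House 5's flower must be carnation (nothing else left).
So house 4 gets jeep for vehicle.
House 3 vehicle: only van fits.
The badminton player is narrowed to house 2 or 3; consider each.
Placing it in house 3 leads to a contradiction, so it's in house 2.
Clue 8: the person who drives a minivan is in house 1.
That leaves scooter as the vehicle for house 2.
Clue 1 places the poppy grower in house 1.
Clue 11: the daisy grower is in house 3.
That leaves lily as the flower for house 2.
By clue 3, the basketball player is in house 1.
House 3's sport must be hockey (nothing else left).
So: house 1 = basketball/poppy/minivan, house 2 = badminton/lily/scooter, house 3 = hockey/daisy/van, house 4 = baseball/dahlia/jeep, house 5 = rugby/carnation/convertible.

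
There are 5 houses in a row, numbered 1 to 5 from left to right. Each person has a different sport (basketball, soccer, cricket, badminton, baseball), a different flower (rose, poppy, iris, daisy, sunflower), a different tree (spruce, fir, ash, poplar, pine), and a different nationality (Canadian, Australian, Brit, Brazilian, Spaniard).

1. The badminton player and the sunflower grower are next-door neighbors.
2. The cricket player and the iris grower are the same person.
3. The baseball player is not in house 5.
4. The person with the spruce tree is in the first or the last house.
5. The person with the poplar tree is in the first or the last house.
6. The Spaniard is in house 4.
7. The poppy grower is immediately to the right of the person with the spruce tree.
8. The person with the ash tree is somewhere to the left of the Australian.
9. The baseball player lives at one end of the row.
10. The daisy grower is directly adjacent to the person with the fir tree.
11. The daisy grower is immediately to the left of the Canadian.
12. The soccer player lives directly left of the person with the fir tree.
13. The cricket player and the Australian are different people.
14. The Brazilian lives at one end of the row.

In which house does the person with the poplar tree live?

5

From clue 6, the Spaniard must be in house 4.
The poppy grower is in house 2 (clue 7).
Clue 7 places the person with the spruce tree in house 1.
Clue 9 places the baseball player in house 1.
House 5 tree: only poplar fits.
Clue 10: the daisy grower is in house 4.
Clue 10: the person with the fir tree is in house 3.
The Canadian is in house 5 (clue 11).
From clue 12, the soccer player must be in house 2.
House 1's nationality must be Brazilian (nothing else left).
So house 2 gets Brit for nationality.
The only nationality still possible for house 3 is Australian.
Clue 1: the badminton player is in house 4.
Clue 8 places the person with the ash tree in house 2.
The cricket player is in house 5 (clue 13).
So house 3 gets basketball for sport.
That leaves rose as the flower for house 1.
The only tree still possible for house 4 is pine.
Clue 2: the iris grower is in house 5.
House 3's flower must be sunflower (nothing else left).
So: house 1 = baseball/rose/spruce/Brazilian, house 2 = soccer/poppy/ash/Brit, house 3 = basketball/sunflower/fir/Australian, house 4 = badminton/daisy/pine/Spaniard, house 5 = cricket/iris/poplar/Canadian.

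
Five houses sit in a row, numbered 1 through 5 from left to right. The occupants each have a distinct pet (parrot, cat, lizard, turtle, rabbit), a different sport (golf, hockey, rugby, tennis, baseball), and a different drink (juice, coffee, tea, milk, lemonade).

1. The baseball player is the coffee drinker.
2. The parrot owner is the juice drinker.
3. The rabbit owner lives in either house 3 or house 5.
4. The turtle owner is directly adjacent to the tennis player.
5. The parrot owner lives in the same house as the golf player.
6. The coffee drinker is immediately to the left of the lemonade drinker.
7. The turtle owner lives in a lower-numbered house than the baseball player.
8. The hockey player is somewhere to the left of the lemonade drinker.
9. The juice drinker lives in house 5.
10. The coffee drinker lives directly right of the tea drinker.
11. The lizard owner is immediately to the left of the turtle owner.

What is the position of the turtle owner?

Clue 9 places the juice drinker in house 5.
Clue 2: the parrot owner is in house 5.
Clue 5 places the golf player in house 5.
The only pet still possible for house 3 is rabbit.
House 4 pet: only cat fits.
Clue 1: the baseball player is in house 3.
Clue 1: the coffee drinker is in house 3.
By clue 6, the lemonade drinker is in house 4.
The tea drinker is in house 2 (clue 10).
The lizard owner is in house 1 (clue 11).
House 2 pet: only turtle fits.
House 4's sport must be rugby (nothing else left).
House 1 drink: only milk fits.
House 1 sport: only tennis fits.
That leaves hockey as the sport for house 2.
So: house 1 = lizard/tennis/milk, house 2 = turtle/hockey/tea, house 3 = rabbit/baseball/coffee, house 4 = cat/rugby/lemonade, house 5 = parrot/golf/juice.

2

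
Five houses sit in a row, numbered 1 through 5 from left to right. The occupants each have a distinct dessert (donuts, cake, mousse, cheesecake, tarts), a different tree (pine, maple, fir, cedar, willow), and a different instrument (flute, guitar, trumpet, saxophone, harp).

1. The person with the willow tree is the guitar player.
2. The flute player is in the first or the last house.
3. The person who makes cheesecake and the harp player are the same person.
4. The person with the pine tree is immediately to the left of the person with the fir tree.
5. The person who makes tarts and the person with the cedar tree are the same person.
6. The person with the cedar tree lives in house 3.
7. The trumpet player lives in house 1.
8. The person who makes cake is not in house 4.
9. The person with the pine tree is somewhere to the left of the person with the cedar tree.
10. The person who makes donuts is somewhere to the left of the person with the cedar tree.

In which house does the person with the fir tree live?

By clue 6, the person with the cedar tree is in house 3.
By clue 7, the trumpet player is in house 1.
From clue 4, the person with the pine tree must be in house 1.
By clue 4, the person with the fir tree is in house 2.
From clue 5, the person who makes tarts must be in house 3.
That leaves flute as the instrument for house 5.
From clue 1, the person with the willow tree must be in house 4.
From clue 1, the guitar player must be in house 4.
The only tree still possible for house 5 is maple.
House 2's instrument must be harp (nothing else left).
The only instrument still possible for house 3 is saxophone.
From clue 3, the person who makes cheesecake must be in house 2.
The only dessert still possible for house 4 is mousse.
House 5 dessert: only cake fits.
That leaves donuts as the dessert for house 1.
So: house 1 = donuts/pine/trumpet, house 2 = cheesecake/fir/harp, house 3 = tarts/cedar/saxophone, house 4 = mousse/willow/guitar, house 5 = cake/maple/flute.

2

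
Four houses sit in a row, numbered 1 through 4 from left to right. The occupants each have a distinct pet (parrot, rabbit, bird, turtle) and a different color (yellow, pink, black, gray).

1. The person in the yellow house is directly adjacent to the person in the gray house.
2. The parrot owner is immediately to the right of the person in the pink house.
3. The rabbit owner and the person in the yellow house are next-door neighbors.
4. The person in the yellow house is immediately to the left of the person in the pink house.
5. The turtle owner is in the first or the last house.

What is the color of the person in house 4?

House 4's color must be black (nothing else left).
The parrot owner is narrowed to house 3 or 4; consider each.
Placing it in house 3 leads to a contradiction, so it's in house 4.
Clue 2: the person in the pink house is in house 3.
By clue 4, the person in the yellow house is in house 2.
House 1's pet must be turtle (nothing else left).
So house 1 gets gray for color.
Clue 3: the rabbit owner is in house 3.
That leaves bird as the pet for house 2.
So: house 1 = turtle/gray, house 2 = bird/yellow, house 3 = rabbit/pink, house 4 = parrot/black.

black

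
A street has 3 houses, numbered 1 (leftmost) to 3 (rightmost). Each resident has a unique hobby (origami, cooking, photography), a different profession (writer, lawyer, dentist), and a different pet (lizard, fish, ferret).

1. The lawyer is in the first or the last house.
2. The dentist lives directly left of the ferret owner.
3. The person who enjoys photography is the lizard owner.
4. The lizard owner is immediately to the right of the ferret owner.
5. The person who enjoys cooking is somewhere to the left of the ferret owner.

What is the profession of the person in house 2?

writer

Clue 4: the lizard owner is in house 3.
Clue 4 places the ferret owner in house 2.
The person who enjoys cooking is in house 1 (clue 5).
That leaves fish as the pet for house 1.
Clue 2: the dentist is in house 1.
Clue 3 places the person who enjoys photography in house 3.
House 2's hobby must be origami (nothing else left).
The only profession still possible for house 2 is writer.
House 3 profession: only lawyer fits.
So: house 1 = cooking/dentist/fish, house 2 = origami/writer/ferret, house 3 = photography/lawyer/lizard.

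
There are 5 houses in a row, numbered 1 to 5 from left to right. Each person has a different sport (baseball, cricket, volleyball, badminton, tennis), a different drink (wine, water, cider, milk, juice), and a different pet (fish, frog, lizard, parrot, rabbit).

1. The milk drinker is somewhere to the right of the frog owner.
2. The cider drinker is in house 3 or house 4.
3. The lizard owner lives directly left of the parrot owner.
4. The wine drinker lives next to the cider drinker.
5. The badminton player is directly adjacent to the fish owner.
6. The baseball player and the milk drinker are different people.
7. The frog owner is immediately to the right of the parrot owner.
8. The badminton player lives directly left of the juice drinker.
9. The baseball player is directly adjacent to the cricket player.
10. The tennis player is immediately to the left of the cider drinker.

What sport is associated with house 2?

So house 1 gets water for drink.
The tennis player is narrowed to house 2 or 3; consider each.
Placing it in house 3 leads to a contradiction, so it's in house 2.
By clue 10, the cider drinker is in house 3.
The milk drinker is narrowed to house 4 or 5; consider each.
Placing it in house 4 leads to a contradiction, so it's in house 5.
The only pet still possible for house 5 is rabbit.
That leaves lizard as the pet for house 1.
The parrot owner is in house 2 (clue 3).
By clue 7, the frog owner is in house 3.
House 4 pet: only fish fits.
Clue 5: the badminton player is in house 3.
The juice drinker is in house 4 (clue 8).
House 1 sport: only volleyball fits.
So house 5 gets cricket for sport.
So house 2 gets wine for drink.
That leaves baseball as the sport for house 4.
So: house 1 = volleyball/water/lizard, house 2 = tennis/wine/parrot, house 3 = badminton/cider/frog, house 4 = baseball/juice/fish, house 5 = cricket/milk/rabbit.

tennis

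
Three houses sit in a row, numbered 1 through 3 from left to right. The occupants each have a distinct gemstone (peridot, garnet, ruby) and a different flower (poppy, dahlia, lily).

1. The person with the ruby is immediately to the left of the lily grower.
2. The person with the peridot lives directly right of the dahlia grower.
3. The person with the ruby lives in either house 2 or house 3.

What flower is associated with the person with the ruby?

dahlia

Clue 3 places the person with the ruby in house 2.
House 1 gemstone: only garnet fits.
House 3 gemstone: only peridot fits.
The lily grower is in house 3 (clue 1).
Clue 2: the dahlia grower is in house 2.
So house 1 gets poppy for flower.
So: house 1 = garnet/poppy, house 2 = ruby/dahlia, house 3 = peridot/lily.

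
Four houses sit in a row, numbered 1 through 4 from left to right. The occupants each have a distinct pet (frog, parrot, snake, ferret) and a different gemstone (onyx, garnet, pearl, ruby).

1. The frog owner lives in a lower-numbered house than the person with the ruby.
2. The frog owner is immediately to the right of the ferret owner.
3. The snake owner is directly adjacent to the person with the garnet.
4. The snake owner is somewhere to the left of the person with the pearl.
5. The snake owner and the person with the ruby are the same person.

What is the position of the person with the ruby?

3

So house 4 gets parrot for pet.
The frog owner is in house 2 (clue 1).
From clue 1, the person with the ruby must be in house 3.
By clue 2, the ferret owner is in house 1.
The snake owner is in house 3 (clue 5).
That leaves onyx as the gemstone for house 1.
That leaves garnet as the gemstone for house 2.
The only gemstone still possible for house 4 is pearl.
So: house 1 = ferret/onyx, house 2 = frog/garnet, house 3 = snake/ruby, house 4 = parrot/pearl.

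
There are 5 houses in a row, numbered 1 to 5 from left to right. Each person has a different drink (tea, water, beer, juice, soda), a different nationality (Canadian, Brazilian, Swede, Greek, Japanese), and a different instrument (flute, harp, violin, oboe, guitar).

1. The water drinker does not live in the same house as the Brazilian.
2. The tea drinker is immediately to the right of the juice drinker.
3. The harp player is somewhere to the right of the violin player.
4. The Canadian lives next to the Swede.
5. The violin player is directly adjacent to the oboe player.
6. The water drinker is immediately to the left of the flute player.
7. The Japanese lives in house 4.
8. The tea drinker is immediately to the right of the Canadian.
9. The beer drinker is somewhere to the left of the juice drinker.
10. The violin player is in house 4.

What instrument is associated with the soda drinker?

harp

Clue 7 places the Japanese in house 4.
The violin player is in house 4 (clue 10).
The harp player is in house 5 (clue 3).
House 5 drink: only soda fits.
House 1 instrument: only guitar fits.
House 2 instrument: only flute fits.
That leaves oboe as the instrument for house 3.
From clue 6, the water drinker must be in house 1.
The only drink still possible for house 2 is beer.
House 3 drink: only juice fits.
That leaves tea as the drink for house 4.
Clue 8 places the Canadian in house 3.
From clue 4, the Swede must be in house 2.
So house 1 gets Greek for nationality.
The only nationality still possible for house 5 is Brazilian.
So: house 1 = water/Greek/guitar, house 2 = beer/Swede/flute, house 3 = juice/Canadian/oboe, house 4 = tea/Japanese/violin, house 5 = soda/Brazilian/harp.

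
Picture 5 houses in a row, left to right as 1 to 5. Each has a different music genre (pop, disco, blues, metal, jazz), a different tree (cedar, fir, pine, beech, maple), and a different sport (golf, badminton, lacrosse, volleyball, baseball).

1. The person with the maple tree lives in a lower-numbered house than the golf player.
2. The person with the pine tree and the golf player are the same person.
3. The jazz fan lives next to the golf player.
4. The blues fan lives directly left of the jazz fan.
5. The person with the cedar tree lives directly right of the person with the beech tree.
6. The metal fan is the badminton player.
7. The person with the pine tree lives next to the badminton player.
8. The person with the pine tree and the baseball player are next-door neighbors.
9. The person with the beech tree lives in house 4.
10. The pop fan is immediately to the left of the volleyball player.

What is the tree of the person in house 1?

By clue 9, the person with the beech tree is in house 4.
By clue 5, the person with the cedar tree is in house 5.
The only music genre still possible for house 5 is disco.
The person with the maple tree is narrowed to house 1 or 2; consider each.
Placing it in house 2 leads to a contradiction, so it's in house 1.
The person with the fir tree is narrowed to house 2 or 3; consider each.
Placing it in house 2 leads to a contradiction, so it's in house 3.
House 2's tree must be pine (nothing else left).
Clue 2 places the golf player in house 2.
By clue 3, the jazz fan is in house 3.
From clue 4, the blues fan must be in house 2.
Clue 6 places the metal fan in house 1.
By clue 6, the badminton player is in house 1.
Clue 10 places the pop fan in house 4.
The volleyball player is in house 5 (clue 10).
House 3 sport: only baseball fits.
House 4's sport must be lacrosse (nothing else left).
So: house 1 = metal/maple/badminton, house 2 = blues/pine/golf, house 3 = jazz/fir/baseball, house 4 = pop/beech/lacrosse, house 5 = disco/cedar/volleyball.

maple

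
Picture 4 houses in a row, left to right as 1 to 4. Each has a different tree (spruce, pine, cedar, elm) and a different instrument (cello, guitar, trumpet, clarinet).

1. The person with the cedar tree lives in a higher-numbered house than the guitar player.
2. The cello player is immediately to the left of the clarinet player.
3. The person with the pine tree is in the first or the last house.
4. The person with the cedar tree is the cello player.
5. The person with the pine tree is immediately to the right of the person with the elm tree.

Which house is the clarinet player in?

By clue 5, the person with the pine tree is in house 4.
Clue 5 places the person with the elm tree in house 3.
House 1 tree: only spruce fits.
So house 2 gets cedar for tree.
From clue 1, the guitar player must be in house 1.
Clue 4 places the cello player in house 2.
The clarinet player is in house 3 (clue 2).
That leaves trumpet as the instrument for house 4.
So: house 1 = spruce/guitar, house 2 = cedar/cello, house 3 = elm/clarinet, house 4 = pine/trumpet.

3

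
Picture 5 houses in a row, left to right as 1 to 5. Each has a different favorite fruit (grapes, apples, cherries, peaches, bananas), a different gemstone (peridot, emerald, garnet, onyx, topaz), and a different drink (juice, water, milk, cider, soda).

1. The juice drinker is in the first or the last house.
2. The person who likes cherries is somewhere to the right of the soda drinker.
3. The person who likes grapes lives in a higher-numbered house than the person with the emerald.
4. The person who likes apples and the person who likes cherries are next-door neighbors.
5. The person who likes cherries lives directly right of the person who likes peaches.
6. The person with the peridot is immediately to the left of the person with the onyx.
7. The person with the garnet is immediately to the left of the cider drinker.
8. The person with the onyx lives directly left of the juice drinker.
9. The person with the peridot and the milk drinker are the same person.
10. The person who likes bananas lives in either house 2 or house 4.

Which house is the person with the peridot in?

By clue 8, the person with the onyx is in house 4.
By clue 8, the juice drinker is in house 5.
House 5 gemstone: only topaz fits.
Clue 6 places the person with the peridot in house 3.
By clue 9, the milk drinker is in house 3.
The person with the garnet is in house 1 (clue 7).
Clue 7: the cider drinker is in house 2.
House 2's gemstone must be emerald (nothing else left).
The person who likes bananas is narrowed to house 2 or 4; consider each.
Placing it in house 2 leads to a contradiction, so it's in house 4.
House 5 favorite fruit: only grapes fits.
The soda drinker is in house 1 (clue 2).
So house 4 gets water for drink.
The person who likes cherries is narrowed to house 2 or 3; consider each.
Placing it in house 3 leads to a contradiction, so it's in house 2.
Clue 5: the person who likes peaches is in house 1.
The only favorite fruit still possible for house 3 is apples.
So: house 1 = peaches/garnet/soda, house 2 = cherries/emerald/cider, house 3 = apples/peridot/milk, house 4 = bananas/onyx/water, house 5 = grapes/topaz/juice.

3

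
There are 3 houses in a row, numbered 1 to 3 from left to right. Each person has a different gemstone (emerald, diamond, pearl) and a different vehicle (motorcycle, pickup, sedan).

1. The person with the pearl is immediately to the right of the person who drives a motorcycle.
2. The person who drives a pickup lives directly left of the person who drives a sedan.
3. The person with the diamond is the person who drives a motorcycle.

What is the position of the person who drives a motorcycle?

That leaves sedan as the vehicle for house 3.
The person who drives a pickup is in house 2 (clue 2).
House 1 vehicle: only motorcycle fits.
Clue 1: the person with the pearl is in house 2.
Clue 3 places the person with the diamond in house 1.
House 3's gemstone must be emerald (nothing else left).
So: house 1 = diamond/motorcycle, house 2 = pearl/pickup, house 3 = emerald/sedan.

1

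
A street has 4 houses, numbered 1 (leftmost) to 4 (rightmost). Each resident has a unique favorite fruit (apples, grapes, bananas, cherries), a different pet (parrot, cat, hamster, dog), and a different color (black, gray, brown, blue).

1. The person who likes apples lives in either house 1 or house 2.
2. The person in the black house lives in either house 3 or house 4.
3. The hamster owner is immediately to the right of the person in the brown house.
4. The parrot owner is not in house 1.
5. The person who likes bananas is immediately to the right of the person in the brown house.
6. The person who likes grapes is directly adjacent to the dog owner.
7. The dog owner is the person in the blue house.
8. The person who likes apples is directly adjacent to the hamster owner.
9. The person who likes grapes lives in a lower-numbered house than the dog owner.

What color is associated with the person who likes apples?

House 1's pet must be cat (nothing else left).
So house 4 gets cherries for favorite fruit.
The person who likes apples is narrowed to house 1 or 2; consider each.
Placing it in house 2 leads to a contradiction, so it's in house 1.
The hamster owner is in house 2 (clue 8).
The person in the brown house is in house 1 (clue 3).
By clue 5, the person who likes bananas is in house 2.
House 3's favorite fruit must be grapes (nothing else left).
House 2 color: only gray fits.
From clue 6, the dog owner must be in house 4.
The person in the blue house is in house 4 (clue 7).
So house 3 gets parrot for pet.
So house 3 gets black for color.
So: house 1 = apples/cat/brown, house 2 = bananas/hamster/gray, house 3 = grapes/parrot/black, house 4 = cherries/dog/blue.

brown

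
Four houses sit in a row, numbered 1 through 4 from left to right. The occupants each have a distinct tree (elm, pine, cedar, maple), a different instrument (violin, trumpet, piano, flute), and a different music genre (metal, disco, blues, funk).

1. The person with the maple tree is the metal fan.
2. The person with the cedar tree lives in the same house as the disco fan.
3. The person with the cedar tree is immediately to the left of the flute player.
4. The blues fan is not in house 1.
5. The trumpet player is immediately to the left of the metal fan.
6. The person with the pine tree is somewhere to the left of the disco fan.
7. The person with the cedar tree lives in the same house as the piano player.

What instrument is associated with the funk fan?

trumpet

That leaves funk as the music genre for house 1.
The person with the cedar tree is narrowed to house 2 or 3; consider each.
Placing it in house 2 leads to a contradiction, so it's in house 3.
Clue 2: the disco fan is in house 3.
Clue 3: the flute player is in house 4.
Clue 7: the piano player is in house 3.
From clue 5, the trumpet player must be in house 1.
Clue 5 places the metal fan in house 2.
So house 2 gets violin for instrument.
House 4 music genre: only blues fits.
Clue 1 places the person with the maple tree in house 2.
The only tree still possible for house 4 is elm.
House 1's tree must be pine (nothing else left).
So: house 1 = pine/trumpet/funk, house 2 = maple/violin/metal, house 3 = cedar/piano/disco, house 4 = elm/flute/blues.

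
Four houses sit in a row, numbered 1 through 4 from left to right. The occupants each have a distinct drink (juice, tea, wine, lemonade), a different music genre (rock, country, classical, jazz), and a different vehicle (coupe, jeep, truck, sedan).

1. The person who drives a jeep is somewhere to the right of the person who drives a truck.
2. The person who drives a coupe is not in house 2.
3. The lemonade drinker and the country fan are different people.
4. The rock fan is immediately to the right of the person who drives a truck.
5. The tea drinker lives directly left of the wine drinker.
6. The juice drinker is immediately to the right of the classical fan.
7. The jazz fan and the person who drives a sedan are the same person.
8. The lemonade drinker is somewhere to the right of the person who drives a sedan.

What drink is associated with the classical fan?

lemonade

The only drink still possible for house 1 is tea.
Clue 5: the wine drinker is in house 2.
The juice drinker is narrowed to house 3 or 4; consider each.
Placing it in house 3 leads to a contradiction, so it's in house 4.
The classical fan is in house 3 (clue 6).
House 3's drink must be lemonade (nothing else left).
The jazz fan is narrowed to house 1 or 2; consider each.
Placing it in house 1 leads to a contradiction, so it's in house 2.
Clue 7: the person who drives a sedan is in house 2.
So house 1 gets country for music genre.
House 4 music genre: only rock fits.
The person who drives a truck is in house 3 (clue 4).
That leaves coupe as the vehicle for house 1.
House 4's vehicle must be jeep (nothing else left).
So: house 1 = tea/country/coupe, house 2 = wine/jazz/sedan, house 3 = lemonade/classical/truck, house 4 = juice/rock/jeep.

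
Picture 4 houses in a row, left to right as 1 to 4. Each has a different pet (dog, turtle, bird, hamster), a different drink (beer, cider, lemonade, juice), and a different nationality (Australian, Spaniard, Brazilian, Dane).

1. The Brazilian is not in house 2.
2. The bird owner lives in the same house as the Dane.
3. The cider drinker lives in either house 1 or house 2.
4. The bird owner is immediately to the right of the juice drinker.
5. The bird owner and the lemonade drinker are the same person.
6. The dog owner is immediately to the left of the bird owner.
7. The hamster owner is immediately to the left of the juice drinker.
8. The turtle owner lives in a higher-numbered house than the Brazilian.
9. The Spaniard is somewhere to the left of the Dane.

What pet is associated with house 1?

hamster

So house 1 gets hamster for pet.
Clue 7: the juice drinker is in house 2.
Clue 4 places the bird owner in house 3.
From clue 5, the lemonade drinker must be in house 3.
The dog owner is in house 2 (clue 6).
House 4's pet must be turtle (nothing else left).
House 1's drink must be cider (nothing else left).
The only drink still possible for house 4 is beer.
Clue 2: the Dane is in house 3.
House 4 nationality: only Australian fits.
That leaves Brazilian as the nationality for house 1.
The only nationality still possible for house 2 is Spaniard.
So: house 1 = hamster/cider/Brazilian, house 2 = dog/juice/Spaniard, house 3 = bird/lemonade/Dane, house 4 = turtle/beer/Australian.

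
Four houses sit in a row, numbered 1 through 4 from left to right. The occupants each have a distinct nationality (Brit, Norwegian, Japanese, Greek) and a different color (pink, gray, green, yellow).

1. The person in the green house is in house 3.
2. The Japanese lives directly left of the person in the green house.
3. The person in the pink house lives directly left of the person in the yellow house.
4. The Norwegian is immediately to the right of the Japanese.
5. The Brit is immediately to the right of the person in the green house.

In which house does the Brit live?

4

By clue 1, the person in the green house is in house 3.
The Japanese is in house 2 (clue 2).
From clue 4, the Norwegian must be in house 3.
The Brit is in house 4 (clue 5).
House 1's nationality must be Greek (nothing else left).
The person in the pink house is in house 1 (clue 3).
From clue 3, the person in the yellow house must be in house 2.
House 4 color: only gray fits.
So: house 1 = Greek/pink, house 2 = Japanese/yellow, house 3 = Norwegian/green, house 4 = Brit/gray.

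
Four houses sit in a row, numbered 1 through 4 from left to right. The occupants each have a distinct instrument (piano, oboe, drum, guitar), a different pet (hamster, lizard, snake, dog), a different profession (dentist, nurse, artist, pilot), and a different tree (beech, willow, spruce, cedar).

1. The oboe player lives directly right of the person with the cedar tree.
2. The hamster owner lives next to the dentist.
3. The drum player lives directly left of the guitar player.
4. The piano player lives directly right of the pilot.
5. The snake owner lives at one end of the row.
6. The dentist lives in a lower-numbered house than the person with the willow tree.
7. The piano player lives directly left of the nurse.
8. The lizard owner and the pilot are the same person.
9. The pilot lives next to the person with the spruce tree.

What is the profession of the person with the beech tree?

pilot

House 1's instrument must be drum (nothing else left).
The guitar player is in house 2 (clue 3).
That leaves oboe as the instrument for house 4.
The person with the cedar tree is in house 3 (clue 1).
Clue 4: the pilot is in house 2.
From clue 7, the nurse must be in house 4.
Clue 8 places the lizard owner in house 2.
House 3's instrument must be piano (nothing else left).
Clue 2 places the hamster owner in house 4.
By clue 2, the dentist is in house 3.
Clue 6 places the person with the willow tree in house 4.
The only pet still possible for house 1 is snake.
That leaves dog as the pet for house 3.
That leaves artist as the profession for house 1.
The only tree still possible for house 1 is spruce.
The only tree still possible for house 2 is beech.
So: house 1 = drum/snake/artist/spruce, house 2 = guitar/lizard/pilot/beech, house 3 = piano/dog/dentist/cedar, house 4 = oboe/hamster/nurse/willow.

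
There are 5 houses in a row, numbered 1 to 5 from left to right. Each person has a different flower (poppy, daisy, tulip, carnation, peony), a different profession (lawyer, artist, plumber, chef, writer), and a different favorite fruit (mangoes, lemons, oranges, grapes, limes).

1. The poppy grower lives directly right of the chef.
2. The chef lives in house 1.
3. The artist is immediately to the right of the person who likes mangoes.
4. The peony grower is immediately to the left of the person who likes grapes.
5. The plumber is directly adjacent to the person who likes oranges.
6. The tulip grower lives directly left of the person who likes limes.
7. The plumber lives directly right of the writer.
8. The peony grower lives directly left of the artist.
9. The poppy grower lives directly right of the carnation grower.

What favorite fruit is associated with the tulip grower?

grapes

Clue 2: the chef is in house 1.
Clue 1 places the poppy grower in house 2.
From clue 9, the carnation grower must be in house 1.
So house 5 gets daisy for flower.
House 1's favorite fruit must be lemons (nothing else left).
House 2 favorite fruit: only oranges fits.
House 3 favorite fruit: only mangoes fits.
Clue 3: the artist is in house 4.
Clue 5: the plumber is in house 3.
Clue 7 places the writer in house 2.
Clue 8 places the peony grower in house 3.
So house 4 gets tulip for flower.
House 5's profession must be lawyer (nothing else left).
Clue 4 places the person who likes grapes in house 4.
Clue 6 places the person who likes limes in house 5.
So: house 1 = carnation/chef/lemons, house 2 = poppy/writer/oranges, house 3 = peony/plumber/mangoes, house 4 = tulip/artist/grapes, house 5 = daisy/lawyer/limes.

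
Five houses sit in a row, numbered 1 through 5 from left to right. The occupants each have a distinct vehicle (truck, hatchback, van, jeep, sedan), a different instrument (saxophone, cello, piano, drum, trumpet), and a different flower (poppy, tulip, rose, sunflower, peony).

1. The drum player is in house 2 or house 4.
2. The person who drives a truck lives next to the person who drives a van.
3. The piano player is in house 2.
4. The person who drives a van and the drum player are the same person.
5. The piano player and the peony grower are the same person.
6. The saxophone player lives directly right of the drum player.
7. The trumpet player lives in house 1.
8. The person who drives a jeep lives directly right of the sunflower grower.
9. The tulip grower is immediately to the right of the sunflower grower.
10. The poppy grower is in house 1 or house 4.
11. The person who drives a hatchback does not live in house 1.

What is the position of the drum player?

4

The piano player is in house 2 (clue 3).
By clue 5, the peony grower is in house 2.
From clue 7, the trumpet player must be in house 1.
That leaves drum as the instrument for house 4.
The person who drives a van is in house 4 (clue 4).
The saxophone player is in house 5 (clue 6).
House 3's instrument must be cello (nothing else left).
Clue 8 places the person who drives a jeep in house 5.
From clue 8, the sunflower grower must be in house 4.
From clue 9, the tulip grower must be in house 5.
That leaves sedan as the vehicle for house 1.
House 2 vehicle: only hatchback fits.
So house 3 gets truck for vehicle.
So house 3 gets rose for flower.
House 1's flower must be poppy (nothing else left).
So: house 1 = sedan/trumpet/poppy, house 2 = hatchback/piano/peony, house 3 = truck/cello/rose, house 4 = van/drum/sunflower, house 5 = jeep/saxophone/tulip.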